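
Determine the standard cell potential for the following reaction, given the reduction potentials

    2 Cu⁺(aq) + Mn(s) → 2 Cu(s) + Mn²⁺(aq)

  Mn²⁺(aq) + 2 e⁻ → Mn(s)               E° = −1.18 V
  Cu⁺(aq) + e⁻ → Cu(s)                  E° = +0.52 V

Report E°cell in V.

Cu⁺(aq) gains electrons, so the Cu⁺/Cu couple is the cathode; the Mn²⁺/Mn couple is the anode.
E°cell = E°(cathode) − E°(anode) = +0.52 − (−1.18) = +1.70 V.

+1.70 V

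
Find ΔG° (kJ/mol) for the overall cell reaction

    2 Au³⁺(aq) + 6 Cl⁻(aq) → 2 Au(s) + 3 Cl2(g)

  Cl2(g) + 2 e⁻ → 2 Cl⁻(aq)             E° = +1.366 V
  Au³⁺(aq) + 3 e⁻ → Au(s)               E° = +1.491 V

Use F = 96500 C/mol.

In the reaction as written Au³⁺(aq) is reduced, so the Au³⁺/Au couple is the cathode and Cl₂/Cl⁻ is the anode.
E°cell = +1.491 − (+1.366) = +0.125 V; balancing electrons gives n = 6.
ΔG° = −nFE°cell = −(6)(96500)(+0.125) J/mol = −72.4 kJ/mol.

−72.4 kJ/mol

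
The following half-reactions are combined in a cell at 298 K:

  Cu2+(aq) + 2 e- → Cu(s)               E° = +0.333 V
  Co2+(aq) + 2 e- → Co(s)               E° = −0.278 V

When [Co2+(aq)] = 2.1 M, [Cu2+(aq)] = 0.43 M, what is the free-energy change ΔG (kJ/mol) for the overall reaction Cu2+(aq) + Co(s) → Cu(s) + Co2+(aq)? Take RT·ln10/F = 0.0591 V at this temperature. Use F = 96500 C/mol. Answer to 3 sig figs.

The standard cell potential is +0.333 − (−0.278) = +0.611 V, with n = 2 electrons in the balanced equation.
The reaction quotient is [Co2+(aq)] / [Cu2+(aq)] = 4.88; by Nernst, E = +0.611 − (0.0591/2)(0.689) = +0.5906 V.
Finally ΔG = −nFE = −(2)(96500 C/mol)(+0.5906 V) = −114 kJ/mol.

−114 kJ/mol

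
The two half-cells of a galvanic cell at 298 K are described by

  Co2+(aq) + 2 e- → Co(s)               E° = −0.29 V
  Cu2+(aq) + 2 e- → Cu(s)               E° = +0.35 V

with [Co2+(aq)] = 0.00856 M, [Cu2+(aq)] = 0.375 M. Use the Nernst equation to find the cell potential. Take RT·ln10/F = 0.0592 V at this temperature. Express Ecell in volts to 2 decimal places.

+0.69 V

Cu²⁺/Cu is reduced (cathode, E° = +0.35 V) and Co²⁺/Co is oxidized (anode).
The standard potential is +0.35 − (−0.29) = +0.64 V and the balanced reaction transfers n = 2 electrons.
The balanced reaction is Cu2+(aq) + Co(s) → Cu(s) + Co2+(aq), so Q = [Co2+(aq)] / [Cu2+(aq)] = 0.0228 and log Q = −1.642.
By the Nernst equation, E = +0.64 − (0.0592/2)·(−1.642) = +0.69 V.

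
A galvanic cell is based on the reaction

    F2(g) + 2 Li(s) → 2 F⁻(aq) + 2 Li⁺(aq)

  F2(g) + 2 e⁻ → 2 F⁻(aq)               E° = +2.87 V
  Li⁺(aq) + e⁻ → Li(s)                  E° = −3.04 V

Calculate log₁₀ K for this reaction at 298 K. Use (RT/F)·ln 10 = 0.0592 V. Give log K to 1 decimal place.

log K = 199.7

The F₂/F⁻ couple is reduced (cathode); E°cell = +2.87 − (−3.04) = +5.91 V with n = 2.
At equilibrium E = 0, so log K = nE°cell / 0.0592 = (2)(+5.91) / 0.0592 = 199.7.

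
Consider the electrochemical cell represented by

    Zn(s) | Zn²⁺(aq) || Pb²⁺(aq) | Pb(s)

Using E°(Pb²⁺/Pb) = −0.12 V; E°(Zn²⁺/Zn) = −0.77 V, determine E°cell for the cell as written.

By convention the left-hand electrode in cell notation is the anode (oxidation) and the right-hand electrode is the cathode (reduction).
E°cell = E°(right) − E°(left) = −0.12 − (−0.77) = +0.65 V.

+0.65 V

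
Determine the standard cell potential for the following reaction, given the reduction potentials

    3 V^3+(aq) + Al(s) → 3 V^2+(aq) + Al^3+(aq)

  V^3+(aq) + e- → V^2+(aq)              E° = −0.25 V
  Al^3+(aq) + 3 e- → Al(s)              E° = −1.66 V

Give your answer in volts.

In the reaction as written, V^3+(aq) is reduced (cathode) and Al^3+(aq) is produced by oxidation at the anode.
E°cell = E°(cathode) − E°(anode) = −0.25 − (−1.66) = +1.41 V.

+1.41 V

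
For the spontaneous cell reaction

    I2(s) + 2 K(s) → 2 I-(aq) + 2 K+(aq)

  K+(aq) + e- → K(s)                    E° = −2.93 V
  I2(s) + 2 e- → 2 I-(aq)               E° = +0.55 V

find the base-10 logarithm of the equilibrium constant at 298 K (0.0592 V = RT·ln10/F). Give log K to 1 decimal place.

The I₂/I⁻ couple is reduced (cathode); E°cell = +0.55 − (−2.93) = +3.48 V with n = 2.
At equilibrium E = 0, so log K = nE°cell / 0.0592 = (2)(+3.48) / 0.0592 = 117.6.

log K = 117.6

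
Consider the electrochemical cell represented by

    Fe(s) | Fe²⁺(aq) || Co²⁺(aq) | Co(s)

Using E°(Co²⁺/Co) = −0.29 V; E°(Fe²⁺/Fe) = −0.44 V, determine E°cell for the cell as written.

+0.15 V

By convention the left-hand electrode in cell notation is the anode (oxidation) and the right-hand electrode is the cathode (reduction).
E°cell = E°(right) − E°(left) = −0.29 − (−0.44) = +0.15 V.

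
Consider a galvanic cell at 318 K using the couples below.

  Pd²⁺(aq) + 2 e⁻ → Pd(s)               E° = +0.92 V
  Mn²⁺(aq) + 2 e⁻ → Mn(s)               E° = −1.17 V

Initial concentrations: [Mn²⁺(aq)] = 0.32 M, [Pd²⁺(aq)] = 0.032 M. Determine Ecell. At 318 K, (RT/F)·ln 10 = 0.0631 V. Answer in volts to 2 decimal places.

The Pd²⁺/Pd couple has the more positive E°, so it is the cathode; Mn²⁺/Mn is the anode.
The standard potential is +0.92 − (−1.17) = +2.09 V and the balanced reaction transfers n = 2 electrons.
Balancing gives Pd²⁺(aq) + Mn(s) → Pd(s) + Mn²⁺(aq); hence Q = [Mn²⁺(aq)] / [Pd²⁺(aq)] = 10 (log Q = 1.000).
Applying E = E° − (RT ln10/nF)·log Q gives +2.09 − (0.0631/2)(1.000) = +2.06 V.

+2.06 V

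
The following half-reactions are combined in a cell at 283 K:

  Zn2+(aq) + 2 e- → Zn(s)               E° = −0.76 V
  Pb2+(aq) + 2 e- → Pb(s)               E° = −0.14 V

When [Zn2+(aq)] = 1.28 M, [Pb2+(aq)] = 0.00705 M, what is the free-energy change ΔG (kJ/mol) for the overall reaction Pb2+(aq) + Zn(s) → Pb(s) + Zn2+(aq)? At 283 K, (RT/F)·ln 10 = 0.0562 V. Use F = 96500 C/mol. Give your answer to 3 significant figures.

−107 kJ/mol

E°cell = −0.14 − (−0.76) = +0.62 V; the balanced reaction transfers n = 2 electrons.
Q = [Zn2+(aq)] / [Pb2+(aq)] = 182, so log Q = 2.259 and E = +0.62 − (0.0562/2)(2.259) = +0.5565 V.
Finally ΔG = −nFE = −(2)(96500 C/mol)(+0.5565 V) = −107 kJ/mol.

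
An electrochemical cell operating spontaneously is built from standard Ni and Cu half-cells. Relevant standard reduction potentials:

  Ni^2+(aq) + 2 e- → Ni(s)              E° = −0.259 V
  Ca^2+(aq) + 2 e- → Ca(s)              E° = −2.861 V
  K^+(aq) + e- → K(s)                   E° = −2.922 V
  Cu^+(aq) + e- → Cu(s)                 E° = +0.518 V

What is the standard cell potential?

Of the two couples in this cell, the one with the more positive reduction potential is reduced at the cathode: here that is Cu⁺/Cu (+0.518 V); Ni²⁺/Ni (−0.259 V) is the anode.
E°cell = E°(cathode) − E°(anode) = +0.518 − (−0.259) = +0.777 V.

+0.777 V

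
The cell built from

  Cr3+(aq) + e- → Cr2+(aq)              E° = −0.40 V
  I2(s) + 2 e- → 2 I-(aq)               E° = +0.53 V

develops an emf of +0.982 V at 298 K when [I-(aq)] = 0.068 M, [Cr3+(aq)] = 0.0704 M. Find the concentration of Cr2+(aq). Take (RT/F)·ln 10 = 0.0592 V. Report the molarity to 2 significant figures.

I₂/I⁻ is the cathode (higher E°); E°cell = +0.53 − (−0.40) = +0.93 V with n = 2.
From the Nernst equation, log Q = n(E° − E)/0.0592 = 2·(+0.93 − (+0.982))/0.0592 = −1.757.
Balancing electrons gives I2(s) + 2 Cr2+(aq) → 2 I-(aq) + 2 Cr3+(aq); thus Q = ([I-(aq)]^2·[Cr3+(aq)]^2) / [Cr2+(aq)]^2.
Solving for the unknown gives log [Cr2+(aq)] = −1.441, so [Cr2+(aq)] ≈ 0.036 M.

0.036 M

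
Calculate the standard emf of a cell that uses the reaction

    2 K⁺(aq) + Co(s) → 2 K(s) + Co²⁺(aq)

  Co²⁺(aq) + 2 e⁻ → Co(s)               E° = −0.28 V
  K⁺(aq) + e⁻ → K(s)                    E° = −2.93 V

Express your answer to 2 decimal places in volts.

−2.65 V

In the reaction as written, K⁺(aq) is reduced (cathode) and Co²⁺(aq) is produced by oxidation at the anode.
E°cell = E°(cathode) − E°(anode) = −2.93 − (−0.28) = −2.65 V.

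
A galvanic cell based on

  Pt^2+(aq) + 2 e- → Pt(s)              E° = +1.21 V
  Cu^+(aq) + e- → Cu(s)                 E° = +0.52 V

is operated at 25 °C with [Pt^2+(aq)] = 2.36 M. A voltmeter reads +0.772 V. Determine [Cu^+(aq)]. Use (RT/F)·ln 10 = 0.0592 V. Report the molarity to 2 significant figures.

0.063 M

The Pt²⁺/Pt couple has the larger reduction potential, so it is the cathode: E°cell = +1.21 − (+0.52) = +0.69 V and n = 2.
Since E = E° − (0.0592/n)·log Q, log Q = n(E° − E)/0.0592 = −2.770.
Balancing electrons gives Pt^2+(aq) + 2 Cu(s) → Pt(s) + 2 Cu^+(aq); thus Q = [Cu^+(aq)]^2 / [Pt^2+(aq)].
Substituting the known concentrations and solving, log [Cu^+(aq)] = −1.199 and [Cu^+(aq)] = 0.063 M.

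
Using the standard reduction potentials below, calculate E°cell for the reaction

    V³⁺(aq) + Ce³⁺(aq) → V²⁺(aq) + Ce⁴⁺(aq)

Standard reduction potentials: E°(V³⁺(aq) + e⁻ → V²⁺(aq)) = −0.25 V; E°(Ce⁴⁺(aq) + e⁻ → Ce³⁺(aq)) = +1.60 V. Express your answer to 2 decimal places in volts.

In the reaction as written, V³⁺(aq) is reduced (cathode) and Ce⁴⁺(aq) is produced by oxidation at the anode.
E°cell = E°(cathode) − E°(anode) = −0.25 − (+1.60) = −1.85 V.

−1.85 V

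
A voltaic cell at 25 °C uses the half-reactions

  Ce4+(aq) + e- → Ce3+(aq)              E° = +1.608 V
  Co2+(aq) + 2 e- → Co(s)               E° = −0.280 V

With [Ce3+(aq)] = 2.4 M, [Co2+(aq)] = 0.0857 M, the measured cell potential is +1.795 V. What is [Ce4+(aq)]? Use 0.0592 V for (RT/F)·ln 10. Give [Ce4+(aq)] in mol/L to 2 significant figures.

The Ce⁴⁺/Ce³⁺ couple has the larger reduction potential, so it is the cathode: E°cell = +1.608 − (−0.280) = +1.888 V and n = 2.
From the Nernst equation, log Q = n(E° − E)/0.0592 = 2·(+1.888 − (+1.795))/0.0592 = 3.142.
For 2 Ce4+(aq) + Co(s) → 2 Ce3+(aq) + Co2+(aq), the reaction quotient is Q = ([Ce3+(aq)]^2·[Co2+(aq)]) / [Ce4+(aq)]^2.
Substituting the known concentrations and solving, log [Ce4+(aq)] = −1.724 and [Ce4+(aq)] = 0.019 M.

0.019 M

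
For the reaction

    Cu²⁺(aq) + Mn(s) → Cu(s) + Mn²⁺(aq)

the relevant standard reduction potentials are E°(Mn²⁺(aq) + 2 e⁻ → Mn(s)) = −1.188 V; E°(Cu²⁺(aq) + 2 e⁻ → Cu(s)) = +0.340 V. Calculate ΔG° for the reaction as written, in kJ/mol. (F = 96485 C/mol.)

In the reaction as written Cu²⁺(aq) is reduced, so the Cu²⁺/Cu couple is the cathode and Mn²⁺/Mn is the anode.
E°cell = +0.340 − (−1.188) = +1.528 V; balancing electrons gives n = 2.
ΔG° = −nFE°cell = −(2)(96485)(+1.528) J/mol = −295 kJ/mol.

−295 kJ/mol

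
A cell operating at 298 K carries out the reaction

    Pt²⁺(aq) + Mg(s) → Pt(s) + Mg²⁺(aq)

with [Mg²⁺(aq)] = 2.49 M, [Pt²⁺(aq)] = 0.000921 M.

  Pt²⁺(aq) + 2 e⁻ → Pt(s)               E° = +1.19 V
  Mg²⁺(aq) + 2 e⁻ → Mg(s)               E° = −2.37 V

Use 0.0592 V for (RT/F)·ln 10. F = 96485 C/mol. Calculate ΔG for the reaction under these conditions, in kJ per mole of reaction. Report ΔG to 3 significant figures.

With Pt²⁺/Pt reduced at the cathode, E°cell = +1.19 − (−2.37) = +3.56 V and n = 2.
Q = [Mg²⁺(aq)] / [Pt²⁺(aq)] = 2.7×10^3, so log Q = 3.432 and E = +3.56 − (0.0592/2)(3.432) = +3.4584 V.
Finally ΔG = −nFE = −(2)(96485 C/mol)(+3.4584 V) = −667 kJ/mol.

−667 kJ/mol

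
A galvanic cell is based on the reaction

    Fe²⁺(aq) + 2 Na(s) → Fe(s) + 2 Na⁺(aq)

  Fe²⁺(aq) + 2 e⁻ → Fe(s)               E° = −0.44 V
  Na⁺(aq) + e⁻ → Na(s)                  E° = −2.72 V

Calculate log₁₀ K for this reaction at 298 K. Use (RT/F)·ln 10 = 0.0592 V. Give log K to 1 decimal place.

The Fe²⁺/Fe couple is reduced (cathode); E°cell = −0.44 − (−2.72) = +2.28 V with n = 2.
At equilibrium E = 0, so log K = nE°cell / 0.0592 = (2)(+2.28) / 0.0592 = 77.0.

log K = 77.0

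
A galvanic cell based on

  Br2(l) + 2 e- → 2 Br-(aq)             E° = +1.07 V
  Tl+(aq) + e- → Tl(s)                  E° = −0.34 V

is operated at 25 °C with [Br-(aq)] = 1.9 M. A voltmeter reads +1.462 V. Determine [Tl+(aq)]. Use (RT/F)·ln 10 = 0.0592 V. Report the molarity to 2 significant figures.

Br₂/Br⁻ is the cathode (higher E°); E°cell = +1.07 − (−0.34) = +1.41 V with n = 2.
Since E = E° − (0.0592/n)·log Q, log Q = n(E° − E)/0.0592 = −1.757.
Balancing electrons gives Br2(l) + 2 Tl(s) → 2 Br-(aq) + 2 Tl+(aq); thus Q = [Br-(aq)]^2·[Tl+(aq)]^2.
Isolating [Tl+(aq)] in Q = 10^{−1.757} yields log [Tl+(aq)] = −1.157, i.e. 0.070 M.

0.070 M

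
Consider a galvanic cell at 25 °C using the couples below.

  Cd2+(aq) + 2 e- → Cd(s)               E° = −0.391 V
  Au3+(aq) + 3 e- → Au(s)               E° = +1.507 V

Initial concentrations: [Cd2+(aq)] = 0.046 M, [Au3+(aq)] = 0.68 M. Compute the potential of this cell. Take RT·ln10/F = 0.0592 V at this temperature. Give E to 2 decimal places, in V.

+1.93 V

Since E°(Au³⁺/Au) > E°(Cd²⁺/Cd), Au³⁺/Au serves as the cathode.
E°cell = +1.507 − (−0.391) = +1.898 V, with n = 6 electrons transferred.
The balanced reaction is 2 Au3+(aq) + 3 Cd(s) → 2 Au(s) + 3 Cd2+(aq), so Q = [Cd2+(aq)]^3 / [Au3+(aq)]^2 = 0.000211 and log Q = −3.677.
By the Nernst equation, E = +1.898 − (0.0592/6)·(−3.677) = +1.93 V.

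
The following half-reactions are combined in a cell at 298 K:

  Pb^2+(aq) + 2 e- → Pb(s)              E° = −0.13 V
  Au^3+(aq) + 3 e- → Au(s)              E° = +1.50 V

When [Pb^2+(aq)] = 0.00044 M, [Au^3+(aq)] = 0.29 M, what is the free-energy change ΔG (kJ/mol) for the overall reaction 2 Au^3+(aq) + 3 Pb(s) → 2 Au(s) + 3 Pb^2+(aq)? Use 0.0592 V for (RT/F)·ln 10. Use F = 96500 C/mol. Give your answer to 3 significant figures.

−995 kJ/mol

The standard cell potential is +1.50 − (−0.13) = +1.63 V, with n = 6 electrons in the balanced equation.
Here Q = [Pb^2+(aq)]^3 / [Au^3+(aq)]^2 = 1.01×10^−9 (log Q = −8.994), giving E = +1.63 − (0.0592/6)·(−8.994) = +1.7187 V.
Finally ΔG = −nFE = −(6)(96500 C/mol)(+1.7187 V) = −995 kJ/mol.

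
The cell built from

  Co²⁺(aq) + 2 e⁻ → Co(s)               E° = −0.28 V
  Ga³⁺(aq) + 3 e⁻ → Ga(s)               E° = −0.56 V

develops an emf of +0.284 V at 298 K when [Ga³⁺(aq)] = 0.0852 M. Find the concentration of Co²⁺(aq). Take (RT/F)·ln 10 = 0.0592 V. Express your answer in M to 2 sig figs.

Co²⁺/Co is the cathode (higher E°); E°cell = −0.28 − (−0.56) = +0.28 V with n = 6.
Rearranging E = E° − (0.0592/n)·log Q gives log Q = 6(+0.28 − (+0.284))/0.0592 = −0.405.
Balancing electrons gives 3 Co²⁺(aq) + 2 Ga(s) → 3 Co(s) + 2 Ga³⁺(aq); thus Q = [Ga³⁺(aq)]^2 / [Co²⁺(aq)]^3.
Isolating [Co²⁺(aq)] in Q = 10^{−0.405} yields log [Co²⁺(aq)] = −0.578, i.e. 0.26 M.

0.26 M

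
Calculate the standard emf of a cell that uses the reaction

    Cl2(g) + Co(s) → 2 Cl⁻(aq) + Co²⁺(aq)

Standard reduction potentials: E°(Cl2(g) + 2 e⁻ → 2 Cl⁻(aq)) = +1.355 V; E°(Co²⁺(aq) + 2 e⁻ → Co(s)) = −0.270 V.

Cl2(g) gains electrons, so the Cl₂/Cl⁻ couple is the cathode; the Co²⁺/Co couple is the anode.
E°cell = E°(cathode) − E°(anode) = +1.355 − (−0.270) = +1.625 V.

+1.625 V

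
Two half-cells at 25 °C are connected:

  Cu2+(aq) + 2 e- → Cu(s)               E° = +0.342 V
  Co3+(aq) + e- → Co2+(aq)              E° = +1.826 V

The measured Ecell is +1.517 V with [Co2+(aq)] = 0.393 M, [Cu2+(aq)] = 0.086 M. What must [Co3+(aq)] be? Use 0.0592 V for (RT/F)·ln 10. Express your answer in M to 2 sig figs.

Co³⁺/Co²⁺ is the cathode (higher E°); E°cell = +1.826 − (+0.342) = +1.484 V with n = 2.
From the Nernst equation, log Q = n(E° − E)/0.0592 = 2·(+1.484 − (+1.517))/0.0592 = −1.115.
The balanced reaction is 2 Co3+(aq) + Cu(s) → 2 Co2+(aq) + Cu2+(aq), so Q = ([Co2+(aq)]^2·[Cu2+(aq)]) / [Co3+(aq)]^2.
Isolating [Co3+(aq)] in Q = 10^{−1.115} yields log [Co3+(aq)] = −0.381, i.e. 0.42 M.

0.42 M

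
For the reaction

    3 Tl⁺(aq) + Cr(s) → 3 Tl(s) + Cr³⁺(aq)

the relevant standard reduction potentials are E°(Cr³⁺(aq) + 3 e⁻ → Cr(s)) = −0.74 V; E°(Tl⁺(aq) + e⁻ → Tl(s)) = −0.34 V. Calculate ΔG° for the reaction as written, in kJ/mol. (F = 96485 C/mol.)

In the reaction as written Tl⁺(aq) is reduced, so the Tl⁺/Tl couple is the cathode and Cr³⁺/Cr is the anode.
E°cell = −0.34 − (−0.74) = +0.40 V; balancing electrons gives n = 3.
ΔG° = −nFE°cell = −(3)(96485)(+0.40) J/mol = −116 kJ/mol.

−116 kJ/mol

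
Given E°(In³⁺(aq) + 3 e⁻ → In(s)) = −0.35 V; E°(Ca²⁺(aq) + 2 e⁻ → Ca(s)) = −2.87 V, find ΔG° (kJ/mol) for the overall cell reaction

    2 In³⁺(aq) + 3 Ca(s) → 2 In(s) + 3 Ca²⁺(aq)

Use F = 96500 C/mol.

−1459 kJ/mol

In the reaction as written In³⁺(aq) is reduced, so the In³⁺/In couple is the cathode and Ca²⁺/Ca is the anode.
E°cell = −0.35 − (−2.87) = +2.52 V; balancing electrons gives n = 6.
ΔG° = −nFE°cell = −(6)(96500)(+2.52) J/mol = −1459 kJ/mol.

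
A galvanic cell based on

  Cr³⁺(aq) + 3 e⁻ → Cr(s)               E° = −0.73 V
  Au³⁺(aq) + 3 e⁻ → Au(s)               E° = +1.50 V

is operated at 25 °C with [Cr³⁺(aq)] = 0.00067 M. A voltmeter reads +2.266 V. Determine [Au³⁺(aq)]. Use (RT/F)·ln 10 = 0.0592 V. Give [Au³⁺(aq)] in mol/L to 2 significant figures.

0.045 M

Au³⁺/Au is the cathode (higher E°); E°cell = +1.50 − (−0.73) = +2.23 V with n = 3.
Since E = E° − (0.0592/n)·log Q, log Q = n(E° − E)/0.0592 = −1.824.
The balanced reaction is Au³⁺(aq) + Cr(s) → Au(s) + Cr³⁺(aq), so Q = [Cr³⁺(aq)] / [Au³⁺(aq)].
Solving for the unknown gives log [Au³⁺(aq)] = −1.350, so [Au³⁺(aq)] ≈ 0.045 M.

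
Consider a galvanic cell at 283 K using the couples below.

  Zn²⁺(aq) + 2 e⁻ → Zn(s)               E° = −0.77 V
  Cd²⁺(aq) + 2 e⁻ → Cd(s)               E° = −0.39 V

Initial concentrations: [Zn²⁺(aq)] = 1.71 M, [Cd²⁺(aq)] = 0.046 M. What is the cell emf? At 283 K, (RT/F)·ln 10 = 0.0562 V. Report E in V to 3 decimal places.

+0.336 V

The Cd²⁺/Cd couple has the more positive E°, so it is the cathode; Zn²⁺/Zn is the anode.
The standard potential is −0.39 − (−0.77) = +0.38 V and the balanced reaction transfers n = 2 electrons.
The balanced reaction is Cd²⁺(aq) + Zn(s) → Cd(s) + Zn²⁺(aq), so Q = [Zn²⁺(aq)] / [Cd²⁺(aq)] = 37.2 and log Q = 1.570.
E = E° − (0.0562/n)·log Q = +0.38 − (0.0562/2)(1.570) = +0.336 V.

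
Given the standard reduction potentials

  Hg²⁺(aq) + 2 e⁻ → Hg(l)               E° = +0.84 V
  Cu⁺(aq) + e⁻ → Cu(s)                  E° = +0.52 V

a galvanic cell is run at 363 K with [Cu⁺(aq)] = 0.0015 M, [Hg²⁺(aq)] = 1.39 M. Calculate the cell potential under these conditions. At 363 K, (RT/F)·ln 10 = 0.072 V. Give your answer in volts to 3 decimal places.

Hg²⁺/Hg is reduced (cathode, E° = +0.84 V) and Cu⁺/Cu is oxidized (anode).
E°cell = +0.84 − (+0.52) = +0.32 V, with n = 2 electrons transferred.
Balancing gives Hg²⁺(aq) + 2 Cu(s) → Hg(l) + 2 Cu⁺(aq); hence Q = [Cu⁺(aq)]^2 / [Hg²⁺(aq)] = 1.62×10^−6 (log Q = −5.791).
E = E° − (0.072/n)·log Q = +0.32 − (0.072/2)(−5.791) = +0.528 V.

+0.528 V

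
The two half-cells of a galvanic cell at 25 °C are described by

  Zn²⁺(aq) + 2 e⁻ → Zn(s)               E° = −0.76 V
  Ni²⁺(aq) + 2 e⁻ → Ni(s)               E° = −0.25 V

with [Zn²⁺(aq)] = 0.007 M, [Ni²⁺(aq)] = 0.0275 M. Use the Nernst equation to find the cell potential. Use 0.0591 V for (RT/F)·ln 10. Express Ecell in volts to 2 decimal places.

+0.53 V

The Ni²⁺/Ni couple has the more positive E°, so it is the cathode; Zn²⁺/Zn is the anode.
E°cell = E°cat − E°an = −0.25 − (−0.76) = +0.51 V; n = 2.
Balancing gives Ni²⁺(aq) + Zn(s) → Ni(s) + Zn²⁺(aq); hence Q = [Zn²⁺(aq)] / [Ni²⁺(aq)] = 0.255 (log Q = −0.594).
By the Nernst equation, E = +0.51 − (0.0591/2)·(−0.594) = +0.53 V.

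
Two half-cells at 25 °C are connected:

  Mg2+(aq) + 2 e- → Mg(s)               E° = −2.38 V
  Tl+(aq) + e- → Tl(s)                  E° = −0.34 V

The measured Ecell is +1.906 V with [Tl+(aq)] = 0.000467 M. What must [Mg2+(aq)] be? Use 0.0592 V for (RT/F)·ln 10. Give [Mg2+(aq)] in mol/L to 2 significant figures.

0.0073 M

Tl⁺/Tl is the cathode (higher E°); E°cell = −0.34 − (−2.38) = +2.04 V with n = 2.
Rearranging E = E° − (0.0592/n)·log Q gives log Q = 2(+2.04 − (+1.906))/0.0592 = 4.527.
Balancing electrons gives 2 Tl+(aq) + Mg(s) → 2 Tl(s) + Mg2+(aq); thus Q = [Mg2+(aq)] / [Tl+(aq)]^2.
Substituting the known concentrations and solving, log [Mg2+(aq)] = −2.134 and [Mg2+(aq)] = 0.0073 M.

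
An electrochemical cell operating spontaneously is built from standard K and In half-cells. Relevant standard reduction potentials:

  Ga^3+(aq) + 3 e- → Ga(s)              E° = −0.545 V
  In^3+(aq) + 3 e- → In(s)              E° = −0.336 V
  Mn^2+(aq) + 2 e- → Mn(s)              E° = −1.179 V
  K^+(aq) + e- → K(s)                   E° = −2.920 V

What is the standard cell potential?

Of the two couples in this cell, the one with the more positive reduction potential is reduced at the cathode: here that is In³⁺/In (−0.336 V); K⁺/K (−2.920 V) is the anode.
E°cell = E°(cathode) − E°(anode) = −0.336 − (−2.920) = +2.584 V.

+2.584 V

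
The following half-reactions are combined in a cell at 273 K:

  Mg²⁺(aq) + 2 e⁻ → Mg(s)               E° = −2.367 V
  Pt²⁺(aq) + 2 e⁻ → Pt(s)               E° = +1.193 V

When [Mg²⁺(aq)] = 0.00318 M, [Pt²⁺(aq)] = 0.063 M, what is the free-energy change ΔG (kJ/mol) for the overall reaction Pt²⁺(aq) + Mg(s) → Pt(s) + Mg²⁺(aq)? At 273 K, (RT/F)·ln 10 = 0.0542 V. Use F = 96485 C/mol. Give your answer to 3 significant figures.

−694 kJ/mol

The standard cell potential is +1.193 − (−2.367) = +3.560 V, with n = 2 electrons in the balanced equation.
The reaction quotient is [Mg²⁺(aq)] / [Pt²⁺(aq)] = 0.0505; by Nernst, E = +3.560 − (0.0542/2)(−1.297) = +3.5951 V.
Finally ΔG = −nFE = −(2)(96485 C/mol)(+3.5951 V) = −694 kJ/mol.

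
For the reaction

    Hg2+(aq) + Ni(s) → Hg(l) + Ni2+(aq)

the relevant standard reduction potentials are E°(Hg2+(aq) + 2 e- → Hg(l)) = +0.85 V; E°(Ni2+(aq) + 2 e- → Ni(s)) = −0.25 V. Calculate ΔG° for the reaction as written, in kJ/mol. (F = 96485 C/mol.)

−212 kJ/mol

In the reaction as written Hg2+(aq) is reduced, so the Hg²⁺/Hg couple is the cathode and Ni²⁺/Ni is the anode.
E°cell = +0.85 − (−0.25) = +1.10 V; balancing electrons gives n = 2.
ΔG° = −nFE°cell = −(2)(96485)(+1.10) J/mol = −212 kJ/mol.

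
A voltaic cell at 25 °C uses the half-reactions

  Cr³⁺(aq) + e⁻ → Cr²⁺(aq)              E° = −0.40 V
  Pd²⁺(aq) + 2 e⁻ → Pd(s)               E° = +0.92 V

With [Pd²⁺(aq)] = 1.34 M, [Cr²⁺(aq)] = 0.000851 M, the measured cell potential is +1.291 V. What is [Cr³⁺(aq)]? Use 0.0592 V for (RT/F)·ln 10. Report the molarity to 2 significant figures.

0.0030 M

With Pd²⁺/Pd at the cathode and Cr³⁺/Cr²⁺ at the anode, E°cell = +0.92 − (−0.40) = +1.32 V (n = 2).
Since E = E° − (0.0592/n)·log Q, log Q = n(E° − E)/0.0592 = 0.980.
For Pd²⁺(aq) + 2 Cr²⁺(aq) → Pd(s) + 2 Cr³⁺(aq), the reaction quotient is Q = [Cr³⁺(aq)]^2 / ([Pd²⁺(aq)]·[Cr²⁺(aq)]^2).
Isolating [Cr³⁺(aq)] in Q = 10^{0.980} yields log [Cr³⁺(aq)] = −2.517, i.e. 0.0030 M.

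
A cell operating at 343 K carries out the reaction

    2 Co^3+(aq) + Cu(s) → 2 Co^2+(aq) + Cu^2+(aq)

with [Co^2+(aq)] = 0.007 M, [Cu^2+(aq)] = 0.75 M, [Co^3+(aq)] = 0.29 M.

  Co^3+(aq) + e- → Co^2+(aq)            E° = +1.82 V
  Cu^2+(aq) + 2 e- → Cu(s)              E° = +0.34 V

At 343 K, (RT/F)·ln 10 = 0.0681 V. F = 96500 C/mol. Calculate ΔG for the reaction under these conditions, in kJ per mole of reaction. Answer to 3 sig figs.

−308 kJ/mol

With Co³⁺/Co²⁺ reduced at the cathode, E°cell = +1.82 − (+0.34) = +1.48 V and n = 2.
Q = ([Co^2+(aq)]^2·[Cu^2+(aq)]) / [Co^3+(aq)]^2 = 0.000437, so log Q = −3.360 and E = +1.48 − (0.0681/2)(−3.360) = +1.5944 V.
ΔG = −nFE = −(2)(96500)(+1.5944) J/mol = −308 kJ/mol.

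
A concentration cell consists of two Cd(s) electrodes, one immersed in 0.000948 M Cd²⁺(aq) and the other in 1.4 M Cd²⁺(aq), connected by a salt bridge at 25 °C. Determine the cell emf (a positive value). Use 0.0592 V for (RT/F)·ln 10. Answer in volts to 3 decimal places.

0.094 V

For a concentration cell E°cell = 0, since both electrodes use the same couple.
The compartment with the higher Cd²⁺(aq) concentration (1.4 M) acts as the cathode; ions are reduced there and produced at the dilute (0.000948 M) anode.
With n = 2, Ecell = −(0.0592/2)·log([dilute]/[conc]) = −(0.0592/2)·log(0.000948/1.4) = +0.094 V.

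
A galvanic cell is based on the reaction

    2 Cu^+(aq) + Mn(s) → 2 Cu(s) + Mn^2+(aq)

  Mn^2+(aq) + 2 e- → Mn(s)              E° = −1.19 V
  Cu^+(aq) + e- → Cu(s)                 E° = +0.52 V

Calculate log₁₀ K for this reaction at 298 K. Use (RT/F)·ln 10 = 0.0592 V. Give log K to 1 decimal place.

log K = 57.8

The Cu⁺/Cu couple is reduced (cathode); E°cell = +0.52 − (−1.19) = +1.71 V with n = 2.
At equilibrium E = 0, so log K = nE°cell / 0.0592 = (2)(+1.71) / 0.0592 = 57.8.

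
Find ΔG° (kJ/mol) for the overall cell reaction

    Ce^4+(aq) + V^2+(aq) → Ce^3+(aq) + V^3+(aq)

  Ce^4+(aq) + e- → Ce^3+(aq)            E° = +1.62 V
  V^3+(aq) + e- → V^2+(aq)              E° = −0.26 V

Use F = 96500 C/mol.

−181 kJ/mol

In the reaction as written Ce^4+(aq) is reduced, so the Ce⁴⁺/Ce³⁺ couple is the cathode and V³⁺/V²⁺ is the anode.
E°cell = +1.62 − (−0.26) = +1.88 V; balancing electrons gives n = 1.
ΔG° = −nFE°cell = −(1)(96500)(+1.88) J/mol = −181 kJ/mol.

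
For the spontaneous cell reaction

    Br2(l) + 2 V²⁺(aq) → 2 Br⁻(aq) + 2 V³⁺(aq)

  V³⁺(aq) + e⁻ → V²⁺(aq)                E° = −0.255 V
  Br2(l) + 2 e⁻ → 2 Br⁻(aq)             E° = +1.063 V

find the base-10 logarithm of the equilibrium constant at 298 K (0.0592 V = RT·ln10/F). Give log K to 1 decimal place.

log K = 44.5

The Br₂/Br⁻ couple is reduced (cathode); E°cell = +1.063 − (−0.255) = +1.318 V with n = 2.
At equilibrium E = 0, so log K = nE°cell / 0.0592 = (2)(+1.318) / 0.0592 = 44.5.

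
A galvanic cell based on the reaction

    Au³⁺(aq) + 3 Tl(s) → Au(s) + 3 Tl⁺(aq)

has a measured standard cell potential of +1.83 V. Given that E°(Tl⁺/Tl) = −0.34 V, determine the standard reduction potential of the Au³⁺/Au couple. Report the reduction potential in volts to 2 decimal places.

In the reaction as written the Au³⁺/Au couple is reduced (cathode) and Tl⁺/Tl is oxidized (anode), so E°cell = E°(Au³⁺/Au) − E°(Tl⁺/Tl).
E°(Au³⁺/Au) = E°cell + E°(anode) = +1.83 + (−0.34) = +1.49 V.

+1.49 V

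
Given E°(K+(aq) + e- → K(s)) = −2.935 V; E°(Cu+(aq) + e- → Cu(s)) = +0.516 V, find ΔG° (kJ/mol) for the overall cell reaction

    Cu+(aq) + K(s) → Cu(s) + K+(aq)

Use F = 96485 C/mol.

−333 kJ/mol

In the reaction as written Cu+(aq) is reduced, so the Cu⁺/Cu couple is the cathode and K⁺/K is the anode.
E°cell = +0.516 − (−2.935) = +3.451 V; balancing electrons gives n = 1.
ΔG° = −nFE°cell = −(1)(96485)(+3.451) J/mol = −333 kJ/mol.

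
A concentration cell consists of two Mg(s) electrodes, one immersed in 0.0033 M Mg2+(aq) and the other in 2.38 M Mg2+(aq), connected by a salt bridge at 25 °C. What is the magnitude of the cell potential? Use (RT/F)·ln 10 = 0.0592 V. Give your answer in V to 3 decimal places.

0.085 V

For a concentration cell E°cell = 0, since both electrodes use the same couple.
The compartment with the higher Mg2+(aq) concentration (2.38 M) acts as the cathode; ions are reduced there and produced at the dilute (0.0033 M) anode.
With n = 2, Ecell = −(0.0592/2)·log([dilute]/[conc]) = −(0.0592/2)·log(0.0033/2.38) = +0.085 V.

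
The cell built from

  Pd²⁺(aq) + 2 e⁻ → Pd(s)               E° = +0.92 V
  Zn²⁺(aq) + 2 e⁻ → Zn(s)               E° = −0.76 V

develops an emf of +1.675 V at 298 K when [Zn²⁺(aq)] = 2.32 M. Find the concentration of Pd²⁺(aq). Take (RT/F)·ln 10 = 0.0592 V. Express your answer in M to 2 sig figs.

With Pd²⁺/Pd at the cathode and Zn²⁺/Zn at the anode, E°cell = +0.92 − (−0.76) = +1.68 V (n = 2).
Since E = E° − (0.0592/n)·log Q, log Q = n(E° − E)/0.0592 = 0.169.
The balanced reaction is Pd²⁺(aq) + Zn(s) → Pd(s) + Zn²⁺(aq), so Q = [Zn²⁺(aq)] / [Pd²⁺(aq)].
Substituting the known concentrations and solving, log [Pd²⁺(aq)] = 0.196 and [Pd²⁺(aq)] = 1.6 M.

1.6 M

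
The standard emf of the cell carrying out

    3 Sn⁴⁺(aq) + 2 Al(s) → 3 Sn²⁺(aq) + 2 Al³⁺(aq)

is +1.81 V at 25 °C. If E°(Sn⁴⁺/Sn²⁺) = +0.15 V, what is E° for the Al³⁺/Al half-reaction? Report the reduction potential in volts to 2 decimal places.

In the reaction as written the Sn⁴⁺/Sn²⁺ couple is reduced (cathode) and Al³⁺/Al is oxidized (anode), so E°cell = E°(Sn⁴⁺/Sn²⁺) − E°(Al³⁺/Al).
E°(Al³⁺/Al) = E°(cathode) − E°cell = +0.15 − (+1.81) = −1.66 V.

−1.66 V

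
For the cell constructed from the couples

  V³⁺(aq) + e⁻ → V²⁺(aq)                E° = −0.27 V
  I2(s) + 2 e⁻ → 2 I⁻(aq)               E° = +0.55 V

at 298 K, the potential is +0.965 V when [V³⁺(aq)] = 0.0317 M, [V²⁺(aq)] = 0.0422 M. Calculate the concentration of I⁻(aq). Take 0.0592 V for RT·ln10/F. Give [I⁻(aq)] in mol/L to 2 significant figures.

0.0047 M

I₂/I⁻ is the cathode (higher E°); E°cell = +0.55 − (−0.27) = +0.82 V with n = 2.
From the Nernst equation, log Q = n(E° − E)/0.0592 = 2·(+0.82 − (+0.965))/0.0592 = −4.899.
Balancing electrons gives I2(s) + 2 V²⁺(aq) → 2 I⁻(aq) + 2 V³⁺(aq); thus Q = ([I⁻(aq)]^2·[V³⁺(aq)]^2) / [V²⁺(aq)]^2.
Substituting the known concentrations and solving, log [I⁻(aq)] = −2.325 and [I⁻(aq)] = 0.0047 M.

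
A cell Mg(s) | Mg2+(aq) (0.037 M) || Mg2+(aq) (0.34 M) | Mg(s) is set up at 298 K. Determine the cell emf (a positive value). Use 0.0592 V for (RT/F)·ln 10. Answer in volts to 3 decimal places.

For a concentration cell E°cell = 0, since both electrodes use the same couple.
The compartment with the higher Mg2+(aq) concentration (0.34 M) acts as the cathode; ions are reduced there and produced at the dilute (0.037 M) anode.
With n = 2, Ecell = −(0.0592/2)·log([dilute]/[conc]) = −(0.0592/2)·log(0.037/0.34) = +0.029 V.

0.029 V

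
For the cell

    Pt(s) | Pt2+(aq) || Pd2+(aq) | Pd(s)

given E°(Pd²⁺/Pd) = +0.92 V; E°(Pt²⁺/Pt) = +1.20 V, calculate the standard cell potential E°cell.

By convention the left-hand electrode in cell notation is the anode (oxidation) and the right-hand electrode is the cathode (reduction).
E°cell = E°(right) − E°(left) = +0.92 − (+1.20) = −0.28 V.
The negative sign shows that, as written, the cell would require an external voltage to drive the reaction.

−0.28 V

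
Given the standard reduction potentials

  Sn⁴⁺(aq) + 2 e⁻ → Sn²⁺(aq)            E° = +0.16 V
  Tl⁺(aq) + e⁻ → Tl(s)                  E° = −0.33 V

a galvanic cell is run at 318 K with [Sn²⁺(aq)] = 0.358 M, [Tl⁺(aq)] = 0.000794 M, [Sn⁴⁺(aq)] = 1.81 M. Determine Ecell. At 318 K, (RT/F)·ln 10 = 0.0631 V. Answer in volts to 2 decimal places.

+0.71 V

Sn⁴⁺/Sn²⁺ is reduced (cathode, E° = +0.16 V) and Tl⁺/Tl is oxidized (anode).
E°cell = E°cat − E°an = +0.16 − (−0.33) = +0.49 V; n = 2.
The balanced reaction is Sn⁴⁺(aq) + 2 Tl(s) → Sn²⁺(aq) + 2 Tl⁺(aq), so Q = ([Sn²⁺(aq)]·[Tl⁺(aq)]^2) / [Sn⁴⁺(aq)] = 1.25×10^−7 and log Q = −6.904.
By the Nernst equation, E = +0.49 − (0.0631/2)·(−6.904) = +0.71 V.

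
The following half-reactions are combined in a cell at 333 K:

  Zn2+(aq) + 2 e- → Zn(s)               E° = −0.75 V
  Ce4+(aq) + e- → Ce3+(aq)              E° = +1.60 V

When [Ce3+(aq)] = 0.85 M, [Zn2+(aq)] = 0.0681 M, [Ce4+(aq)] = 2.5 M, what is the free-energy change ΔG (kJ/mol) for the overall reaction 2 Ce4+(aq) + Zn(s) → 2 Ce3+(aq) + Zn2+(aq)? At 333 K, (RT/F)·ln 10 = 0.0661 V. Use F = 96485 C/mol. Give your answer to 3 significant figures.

The standard cell potential is +1.60 − (−0.75) = +2.35 V, with n = 2 electrons in the balanced equation.
Here Q = ([Ce3+(aq)]^2·[Zn2+(aq)]) / [Ce4+(aq)]^2 = 0.00787 (log Q = −2.104), giving E = +2.35 − (0.0661/2)·(−2.104) = +2.4195 V.
Finally ΔG = −nFE = −(2)(96485 C/mol)(+2.4195 V) = −467 kJ/mol.

−467 kJ/mol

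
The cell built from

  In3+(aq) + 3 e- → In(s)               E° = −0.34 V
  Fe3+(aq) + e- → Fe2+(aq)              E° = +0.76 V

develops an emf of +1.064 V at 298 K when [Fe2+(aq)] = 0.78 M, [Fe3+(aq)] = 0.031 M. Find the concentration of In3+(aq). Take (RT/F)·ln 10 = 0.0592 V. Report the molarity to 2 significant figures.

0.0042 M

The Fe³⁺/Fe²⁺ couple has the larger reduction potential, so it is the cathode: E°cell = +0.76 − (−0.34) = +1.10 V and n = 3.
From the Nernst equation, log Q = n(E° − E)/0.0592 = 3·(+1.10 − (+1.064))/0.0592 = 1.824.
The balanced reaction is 3 Fe3+(aq) + In(s) → 3 Fe2+(aq) + In3+(aq), so Q = ([Fe2+(aq)]^3·[In3+(aq)]) / [Fe3+(aq)]^3.
Isolating [In3+(aq)] in Q = 10^{1.824} yields log [In3+(aq)] = −2.378, i.e. 0.0042 M.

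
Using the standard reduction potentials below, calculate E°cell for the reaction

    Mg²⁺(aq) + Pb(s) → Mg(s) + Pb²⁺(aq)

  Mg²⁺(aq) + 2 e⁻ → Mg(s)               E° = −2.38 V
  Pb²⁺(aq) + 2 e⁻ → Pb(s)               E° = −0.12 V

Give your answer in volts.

Mg²⁺(aq) gains electrons, so the Mg²⁺/Mg couple is the cathode; the Pb²⁺/Pb couple is the anode.
E°cell = E°(cathode) − E°(anode) = −2.38 − (−0.12) = −2.26 V.

−2.26 V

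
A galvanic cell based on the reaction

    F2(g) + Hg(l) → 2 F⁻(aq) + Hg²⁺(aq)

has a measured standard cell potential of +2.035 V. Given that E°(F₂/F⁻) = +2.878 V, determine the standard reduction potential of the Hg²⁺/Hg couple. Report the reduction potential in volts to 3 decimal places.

+0.843 V

In the reaction as written the F₂/F⁻ couple is reduced (cathode) and Hg²⁺/Hg is oxidized (anode), so E°cell = E°(F₂/F⁻) − E°(Hg²⁺/Hg).
E°(Hg²⁺/Hg) = E°(cathode) − E°cell = +2.878 − (+2.035) = +0.843 V.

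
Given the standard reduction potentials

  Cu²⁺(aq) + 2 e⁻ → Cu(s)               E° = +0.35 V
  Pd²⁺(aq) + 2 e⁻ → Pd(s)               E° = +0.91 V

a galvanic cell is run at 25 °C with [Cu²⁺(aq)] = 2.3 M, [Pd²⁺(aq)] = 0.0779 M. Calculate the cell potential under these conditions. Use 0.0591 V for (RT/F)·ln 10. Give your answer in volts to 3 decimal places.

+0.517 V

Since E°(Pd²⁺/Pd) > E°(Cu²⁺/Cu), Pd²⁺/Pd serves as the cathode.
E°cell = +0.91 − (+0.35) = +0.56 V, with n = 2 electrons transferred.
For the overall reaction Pd²⁺(aq) + Cu(s) → Pd(s) + Cu²⁺(aq), Q = [Cu²⁺(aq)] / [Pd²⁺(aq)] = 29.5, giving log Q = 1.470.
By the Nernst equation, E = +0.56 − (0.0591/2)·(1.470) = +0.517 V.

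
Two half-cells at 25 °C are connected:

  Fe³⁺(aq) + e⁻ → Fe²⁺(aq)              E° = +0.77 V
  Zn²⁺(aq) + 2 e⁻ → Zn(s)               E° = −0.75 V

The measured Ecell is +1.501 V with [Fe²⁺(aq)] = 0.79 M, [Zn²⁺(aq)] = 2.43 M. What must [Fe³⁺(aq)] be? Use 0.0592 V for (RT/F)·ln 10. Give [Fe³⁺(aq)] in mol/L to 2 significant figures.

0.59 M

With Fe³⁺/Fe²⁺ at the cathode and Zn²⁺/Zn at the anode, E°cell = +0.77 − (−0.75) = +1.52 V (n = 2).
Since E = E° − (0.0592/n)·log Q, log Q = n(E° − E)/0.0592 = 0.642.
For 2 Fe³⁺(aq) + Zn(s) → 2 Fe²⁺(aq) + Zn²⁺(aq), the reaction quotient is Q = ([Fe²⁺(aq)]^2·[Zn²⁺(aq)]) / [Fe³⁺(aq)]^2.
Isolating [Fe³⁺(aq)] in Q = 10^{0.642} yields log [Fe³⁺(aq)] = −0.231, i.e. 0.59 M.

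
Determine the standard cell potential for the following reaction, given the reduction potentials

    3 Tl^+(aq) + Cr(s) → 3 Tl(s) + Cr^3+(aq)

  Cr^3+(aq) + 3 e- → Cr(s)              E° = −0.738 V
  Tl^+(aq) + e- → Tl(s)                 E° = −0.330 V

Tl^+(aq) gains electrons, so the Tl⁺/Tl couple is the cathode; the Cr³⁺/Cr couple is the anode.
E°cell = E°(cathode) − E°(anode) = −0.330 − (−0.738) = +0.408 V.
The positive value indicates the reaction is spontaneous as written.

+0.408 V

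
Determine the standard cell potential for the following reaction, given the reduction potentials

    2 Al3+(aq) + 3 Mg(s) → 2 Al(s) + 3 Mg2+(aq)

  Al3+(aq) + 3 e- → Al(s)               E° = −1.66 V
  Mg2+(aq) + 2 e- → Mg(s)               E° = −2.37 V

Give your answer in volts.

+0.71 V

Al3+(aq) gains electrons, so the Al³⁺/Al couple is the cathode; the Mg²⁺/Mg couple is the anode.
E°cell = E°(cathode) − E°(anode) = −1.66 − (−2.37) = +0.71 V.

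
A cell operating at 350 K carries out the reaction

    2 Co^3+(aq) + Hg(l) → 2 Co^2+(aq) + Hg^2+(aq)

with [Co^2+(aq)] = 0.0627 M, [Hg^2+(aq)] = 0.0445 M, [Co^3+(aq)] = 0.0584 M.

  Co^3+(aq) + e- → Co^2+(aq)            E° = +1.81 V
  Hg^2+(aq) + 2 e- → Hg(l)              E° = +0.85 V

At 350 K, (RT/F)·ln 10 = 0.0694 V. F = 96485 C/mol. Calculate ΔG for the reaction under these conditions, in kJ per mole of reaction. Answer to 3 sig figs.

−194 kJ/mol

With Co³⁺/Co²⁺ reduced at the cathode, E°cell = +1.81 − (+0.85) = +0.96 V and n = 2.
The reaction quotient is ([Co^2+(aq)]^2·[Hg^2+(aq)]) / [Co^3+(aq)]^2 = 0.0513; by Nernst, E = +0.96 − (0.0694/2)(−1.290) = +1.0048 V.
Finally ΔG = −nFE = −(2)(96485 C/mol)(+1.0048 V) = −194 kJ/mol.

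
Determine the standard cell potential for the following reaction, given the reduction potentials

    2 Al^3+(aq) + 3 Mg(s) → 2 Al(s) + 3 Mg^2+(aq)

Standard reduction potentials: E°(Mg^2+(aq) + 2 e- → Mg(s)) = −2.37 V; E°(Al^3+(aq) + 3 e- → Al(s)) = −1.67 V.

+0.70 V

Al^3+(aq) gains electrons, so the Al³⁺/Al couple is the cathode; the Mg²⁺/Mg couple is the anode.
E°cell = E°(cathode) − E°(anode) = −1.67 − (−2.37) = +0.70 V.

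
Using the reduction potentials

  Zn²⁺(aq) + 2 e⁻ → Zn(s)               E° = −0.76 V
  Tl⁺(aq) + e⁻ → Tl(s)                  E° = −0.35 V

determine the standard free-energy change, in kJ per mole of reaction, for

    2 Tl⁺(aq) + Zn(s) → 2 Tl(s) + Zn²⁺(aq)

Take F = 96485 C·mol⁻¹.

−79.1 kJ/mol

In the reaction as written Tl⁺(aq) is reduced, so the Tl⁺/Tl couple is the cathode and Zn²⁺/Zn is the anode.
E°cell = −0.35 − (−0.76) = +0.41 V; balancing electrons gives n = 2.
ΔG° = −nFE°cell = −(2)(96485)(+0.41) J/mol = −79.1 kJ/mol.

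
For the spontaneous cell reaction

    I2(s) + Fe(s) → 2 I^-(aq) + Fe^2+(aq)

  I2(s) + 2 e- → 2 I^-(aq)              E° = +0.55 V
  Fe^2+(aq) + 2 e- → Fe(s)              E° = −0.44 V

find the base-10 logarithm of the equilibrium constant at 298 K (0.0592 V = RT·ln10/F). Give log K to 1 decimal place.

log K = 33.4

The I₂/I⁻ couple is reduced (cathode); E°cell = +0.55 − (−0.44) = +0.99 V with n = 2.
At equilibrium E = 0, so log K = nE°cell / 0.0592 = (2)(+0.99) / 0.0592 = 33.4.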